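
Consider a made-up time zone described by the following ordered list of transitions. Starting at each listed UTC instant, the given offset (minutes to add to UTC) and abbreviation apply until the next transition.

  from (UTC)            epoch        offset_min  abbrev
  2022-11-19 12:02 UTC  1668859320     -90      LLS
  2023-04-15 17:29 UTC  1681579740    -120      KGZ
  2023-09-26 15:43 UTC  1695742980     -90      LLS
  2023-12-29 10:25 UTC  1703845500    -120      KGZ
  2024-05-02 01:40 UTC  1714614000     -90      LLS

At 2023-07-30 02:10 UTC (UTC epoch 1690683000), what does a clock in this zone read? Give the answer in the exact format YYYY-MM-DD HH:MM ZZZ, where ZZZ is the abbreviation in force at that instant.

Query: 2023-07-30 02:10 UTC
Rule 2/5 (KGZ, -02:00): 2023-04-15 17:29 UTC ≤ query < 2023-09-26 15:43 UTC
2·60 + 10 - 120 = 10 min
10 = 0·1440 + 10; 10 = 0·60 + 10 → 00:10, same day
→ 2023-07-30 00:10 KGZ

2023-07-30 00:10 KGZ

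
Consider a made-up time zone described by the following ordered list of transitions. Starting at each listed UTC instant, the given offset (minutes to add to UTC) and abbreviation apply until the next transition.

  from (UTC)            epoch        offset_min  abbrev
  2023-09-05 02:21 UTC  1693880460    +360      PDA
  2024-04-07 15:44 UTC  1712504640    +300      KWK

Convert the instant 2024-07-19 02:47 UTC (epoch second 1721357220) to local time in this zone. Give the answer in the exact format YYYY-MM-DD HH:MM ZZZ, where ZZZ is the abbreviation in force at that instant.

Query: 2024-07-19 02:47 UTC
Rule 2/2 (KWK, +05:00): 2024-04-07 15:44 UTC ≤ query < +∞
2·60 + 47 + 300 = 467 min
467 = 0·1440 + 467; 467 = 7·60 + 47 → 07:47, same day
→ 2024-07-19 07:47 KWK

2024-07-19 07:47 KWK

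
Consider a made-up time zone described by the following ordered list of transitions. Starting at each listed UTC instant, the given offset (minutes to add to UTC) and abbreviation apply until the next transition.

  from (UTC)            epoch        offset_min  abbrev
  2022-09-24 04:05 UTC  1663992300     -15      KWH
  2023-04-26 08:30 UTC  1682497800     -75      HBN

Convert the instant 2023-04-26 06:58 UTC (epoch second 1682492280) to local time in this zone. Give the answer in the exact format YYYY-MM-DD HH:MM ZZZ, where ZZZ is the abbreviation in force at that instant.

2023-04-26 06:43 KWH

Query: 2023-04-26 06:58 UTC
Rule 1/2 (KWH, -00:15): 2022-09-24 04:05 UTC ≤ query < 2023-04-26 08:30 UTC
6·60 + 58 - 15 = 403 min
403 = 0·1440 + 403; 403 = 6·60 + 43 → 06:43, same day
→ 2023-04-26 06:43 KWH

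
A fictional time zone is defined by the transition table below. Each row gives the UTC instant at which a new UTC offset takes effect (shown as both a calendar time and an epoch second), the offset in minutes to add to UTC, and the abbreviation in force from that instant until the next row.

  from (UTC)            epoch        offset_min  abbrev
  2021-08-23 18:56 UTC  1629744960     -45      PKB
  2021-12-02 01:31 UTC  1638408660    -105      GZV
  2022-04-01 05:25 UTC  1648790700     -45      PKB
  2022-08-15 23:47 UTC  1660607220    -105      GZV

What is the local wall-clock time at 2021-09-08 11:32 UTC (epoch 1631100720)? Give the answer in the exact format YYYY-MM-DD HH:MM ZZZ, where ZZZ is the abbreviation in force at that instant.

Query: 2021-09-08 11:32 UTC
Rule 1/4 (PKB, -00:45): 2021-08-23 18:56 UTC ≤ query < 2021-12-02 01:31 UTC
11·60 + 32 - 45 = 647 min
647 = 0·1440 + 647; 647 = 10·60 + 47 → 10:47, same day
→ 2021-09-08 10:47 PKB

2021-09-08 10:47 PKB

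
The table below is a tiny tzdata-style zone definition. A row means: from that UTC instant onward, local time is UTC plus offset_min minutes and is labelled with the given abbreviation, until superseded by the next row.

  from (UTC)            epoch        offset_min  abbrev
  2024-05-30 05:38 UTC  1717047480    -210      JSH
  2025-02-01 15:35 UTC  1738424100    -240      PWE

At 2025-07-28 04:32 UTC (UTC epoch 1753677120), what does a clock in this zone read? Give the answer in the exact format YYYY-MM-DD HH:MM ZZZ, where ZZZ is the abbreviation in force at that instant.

Query: 2025-07-28 04:32 UTC
Rule 2/2 (PWE, -04:00): 2025-02-01 15:35 UTC ≤ query < +∞
4·60 + 32 - 240 = 32 min
32 = 0·1440 + 32; 32 = 0·60 + 32 → 00:32, same day
→ 2025-07-28 00:32 PWE

2025-07-28 00:32 PWE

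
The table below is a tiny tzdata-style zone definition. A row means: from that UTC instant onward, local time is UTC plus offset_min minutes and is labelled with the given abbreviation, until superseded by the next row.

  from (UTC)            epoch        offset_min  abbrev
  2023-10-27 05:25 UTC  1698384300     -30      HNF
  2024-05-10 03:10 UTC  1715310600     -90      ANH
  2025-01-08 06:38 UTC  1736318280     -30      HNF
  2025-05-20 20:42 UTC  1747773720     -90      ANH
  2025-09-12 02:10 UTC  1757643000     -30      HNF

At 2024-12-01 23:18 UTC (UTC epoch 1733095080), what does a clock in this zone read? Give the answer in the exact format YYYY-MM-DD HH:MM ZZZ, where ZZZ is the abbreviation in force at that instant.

Query: 2024-12-01 23:18 UTC
Rule 2/5 (ANH, -01:30): 2024-05-10 03:10 UTC ≤ query < 2025-01-08 06:38 UTC
23·60 + 18 - 90 = 1308 min
1308 = 0·1440 + 1308; 1308 = 21·60 + 48 → 21:48, same day
→ 2024-12-01 21:48 ANH

2024-12-01 21:48 ANH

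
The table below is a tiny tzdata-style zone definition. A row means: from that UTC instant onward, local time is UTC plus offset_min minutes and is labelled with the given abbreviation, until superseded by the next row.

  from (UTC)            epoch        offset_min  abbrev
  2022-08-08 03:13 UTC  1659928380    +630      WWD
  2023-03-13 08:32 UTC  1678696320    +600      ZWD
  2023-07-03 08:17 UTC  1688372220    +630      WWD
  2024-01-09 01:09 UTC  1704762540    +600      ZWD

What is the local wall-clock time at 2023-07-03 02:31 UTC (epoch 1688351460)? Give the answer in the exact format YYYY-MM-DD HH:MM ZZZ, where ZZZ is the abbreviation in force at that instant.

Query: 2023-07-03 02:31 UTC
Rule 2/4 (ZWD, +10:00): 2023-03-13 08:32 UTC ≤ query < 2023-07-03 08:17 UTC
2·60 + 31 + 600 = 751 min
751 = 0·1440 + 751; 751 = 12·60 + 31 → 12:31, same day
→ 2023-07-03 12:31 ZWD

2023-07-03 12:31 ZWD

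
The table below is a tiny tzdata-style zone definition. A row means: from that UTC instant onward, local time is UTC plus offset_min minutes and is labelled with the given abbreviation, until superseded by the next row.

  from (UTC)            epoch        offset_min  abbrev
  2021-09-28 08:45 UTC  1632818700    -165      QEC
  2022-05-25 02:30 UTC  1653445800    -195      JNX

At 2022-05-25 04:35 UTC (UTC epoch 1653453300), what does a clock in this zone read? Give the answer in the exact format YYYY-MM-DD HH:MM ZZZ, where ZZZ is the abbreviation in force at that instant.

2022-05-25 01:20 JNX

Query: 2022-05-25 04:35 UTC
Rule 2/2 (JNX, -03:15): 2022-05-25 02:30 UTC ≤ query < +∞
4·60 + 35 - 195 = 80 min
80 = 0·1440 + 80; 80 = 1·60 + 20 → 01:20, same day
→ 2022-05-25 01:20 JNX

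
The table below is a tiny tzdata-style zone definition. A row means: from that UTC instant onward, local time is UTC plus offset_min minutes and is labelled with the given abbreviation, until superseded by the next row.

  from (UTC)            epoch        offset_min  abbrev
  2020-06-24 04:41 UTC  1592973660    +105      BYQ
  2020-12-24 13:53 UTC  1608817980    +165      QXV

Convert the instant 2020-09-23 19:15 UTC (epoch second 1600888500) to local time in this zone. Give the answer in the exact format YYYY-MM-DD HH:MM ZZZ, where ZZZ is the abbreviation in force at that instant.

Query: 2020-09-23 19:15 UTC
Rule 1/2 (BYQ, +01:45): 2020-06-24 04:41 UTC ≤ query < 2020-12-24 13:53 UTC
19·60 + 15 + 105 = 1260 min
1260 = 0·1440 + 1260; 1260 = 21·60 + 0 → 21:00, same day
→ 2020-09-23 21:00 BYQ

2020-09-23 21:00 BYQ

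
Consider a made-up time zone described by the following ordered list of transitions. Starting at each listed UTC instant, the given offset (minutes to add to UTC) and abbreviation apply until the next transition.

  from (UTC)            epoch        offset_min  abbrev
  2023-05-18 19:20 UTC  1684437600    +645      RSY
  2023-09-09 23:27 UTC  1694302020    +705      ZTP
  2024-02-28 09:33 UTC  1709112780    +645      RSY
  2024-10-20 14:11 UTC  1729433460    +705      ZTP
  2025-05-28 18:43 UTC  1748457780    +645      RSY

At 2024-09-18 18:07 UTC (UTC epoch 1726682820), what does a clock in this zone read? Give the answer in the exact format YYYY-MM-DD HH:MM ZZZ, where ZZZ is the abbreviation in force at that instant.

Query: 2024-09-18 18:07 UTC
Rule 3/5 (RSY, +10:45): 2024-02-28 09:33 UTC ≤ query < 2024-10-20 14:11 UTC
18·60 + 7 + 645 = 1732 min
1732 = 1·1440 + 292; 292 = 4·60 + 52 → 04:52, 2024-09-18 + 1 day = 2024-09-19
→ 2024-09-19 04:52 RSY

2024-09-19 04:52 RSY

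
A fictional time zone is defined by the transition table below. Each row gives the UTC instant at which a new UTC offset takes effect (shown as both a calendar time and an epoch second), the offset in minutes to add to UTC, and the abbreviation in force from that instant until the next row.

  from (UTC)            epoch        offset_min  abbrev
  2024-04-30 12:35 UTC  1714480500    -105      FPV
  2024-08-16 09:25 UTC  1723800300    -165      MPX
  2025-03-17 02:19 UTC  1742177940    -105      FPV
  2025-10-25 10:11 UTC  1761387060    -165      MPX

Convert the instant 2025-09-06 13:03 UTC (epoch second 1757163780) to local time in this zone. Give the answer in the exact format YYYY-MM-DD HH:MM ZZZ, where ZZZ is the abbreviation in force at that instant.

Query: 2025-09-06 13:03 UTC
Rule 3/4 (FPV, -01:45): 2025-03-17 02:19 UTC ≤ query < 2025-10-25 10:11 UTC
13·60 + 3 - 105 = 678 min
678 = 0·1440 + 678; 678 = 11·60 + 18 → 11:18, same day
→ 2025-09-06 11:18 FPV

2025-09-06 11:18 FPV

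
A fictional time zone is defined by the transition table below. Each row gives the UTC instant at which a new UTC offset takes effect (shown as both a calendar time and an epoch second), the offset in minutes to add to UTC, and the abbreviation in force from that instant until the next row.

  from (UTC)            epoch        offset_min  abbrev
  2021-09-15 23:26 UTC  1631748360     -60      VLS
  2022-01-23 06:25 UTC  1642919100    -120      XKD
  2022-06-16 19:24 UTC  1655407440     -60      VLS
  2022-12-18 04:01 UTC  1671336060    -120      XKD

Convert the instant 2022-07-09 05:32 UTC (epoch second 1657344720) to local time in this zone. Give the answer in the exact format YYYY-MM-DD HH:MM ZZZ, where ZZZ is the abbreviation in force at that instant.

2022-07-09 04:32 VLS

Query: 2022-07-09 05:32 UTC
Rule 3/4 (VLS, -01:00): 2022-06-16 19:24 UTC ≤ query < 2022-12-18 04:01 UTC
5·60 + 32 - 60 = 272 min
272 = 0·1440 + 272; 272 = 4·60 + 32 → 04:32, same day
→ 2022-07-09 04:32 VLS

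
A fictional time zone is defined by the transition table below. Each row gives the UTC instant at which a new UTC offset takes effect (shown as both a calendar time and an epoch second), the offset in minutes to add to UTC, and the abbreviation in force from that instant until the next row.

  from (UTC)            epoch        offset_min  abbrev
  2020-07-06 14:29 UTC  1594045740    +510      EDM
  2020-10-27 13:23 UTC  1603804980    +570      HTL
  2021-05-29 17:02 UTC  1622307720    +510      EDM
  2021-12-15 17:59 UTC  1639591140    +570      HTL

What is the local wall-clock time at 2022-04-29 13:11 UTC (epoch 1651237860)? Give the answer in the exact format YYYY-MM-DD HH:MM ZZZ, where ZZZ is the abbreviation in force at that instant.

2022-04-29 22:41 HTL

Query: 2022-04-29 13:11 UTC
Rule 4/4 (HTL, +09:30): 2021-12-15 17:59 UTC ≤ query < +∞
13·60 + 11 + 570 = 1361 min
1361 = 0·1440 + 1361; 1361 = 22·60 + 41 → 22:41, same day
→ 2022-04-29 22:41 HTL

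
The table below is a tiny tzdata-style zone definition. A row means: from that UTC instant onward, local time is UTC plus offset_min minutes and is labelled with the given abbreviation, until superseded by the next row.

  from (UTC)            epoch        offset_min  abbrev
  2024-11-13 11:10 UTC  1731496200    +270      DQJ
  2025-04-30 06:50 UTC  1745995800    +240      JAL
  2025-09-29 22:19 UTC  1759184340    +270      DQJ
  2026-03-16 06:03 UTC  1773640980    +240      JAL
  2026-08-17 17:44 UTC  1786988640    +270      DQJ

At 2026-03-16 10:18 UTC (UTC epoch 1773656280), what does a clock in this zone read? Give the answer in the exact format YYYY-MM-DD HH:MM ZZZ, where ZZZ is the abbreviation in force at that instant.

Query: 2026-03-16 10:18 UTC
Rule 4/5 (JAL, +04:00): 2026-03-16 06:03 UTC ≤ query < 2026-08-17 17:44 UTC
10·60 + 18 + 240 = 858 min
858 = 0·1440 + 858; 858 = 14·60 + 18 → 14:18, same day
→ 2026-03-16 14:18 JAL

2026-03-16 14:18 JAL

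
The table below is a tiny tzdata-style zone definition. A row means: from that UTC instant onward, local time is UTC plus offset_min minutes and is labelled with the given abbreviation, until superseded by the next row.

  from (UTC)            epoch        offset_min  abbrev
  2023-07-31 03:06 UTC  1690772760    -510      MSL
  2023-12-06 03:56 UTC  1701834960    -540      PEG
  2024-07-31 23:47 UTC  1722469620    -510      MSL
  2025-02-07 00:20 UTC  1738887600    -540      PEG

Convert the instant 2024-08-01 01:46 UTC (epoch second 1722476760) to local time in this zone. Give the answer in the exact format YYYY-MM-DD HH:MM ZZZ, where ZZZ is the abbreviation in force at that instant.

Query: 2024-08-01 01:46 UTC
Rule 3/4 (MSL, -08:30): 2024-07-31 23:47 UTC ≤ query < 2025-02-07 00:20 UTC
1·60 + 46 - 510 = -404 min
-404 = -1·1440 + 1036; 1036 = 17·60 + 16 → 17:16, 2024-08-01 - 1 day = 2024-07-31
→ 2024-07-31 17:16 MSL

2024-07-31 17:16 MSL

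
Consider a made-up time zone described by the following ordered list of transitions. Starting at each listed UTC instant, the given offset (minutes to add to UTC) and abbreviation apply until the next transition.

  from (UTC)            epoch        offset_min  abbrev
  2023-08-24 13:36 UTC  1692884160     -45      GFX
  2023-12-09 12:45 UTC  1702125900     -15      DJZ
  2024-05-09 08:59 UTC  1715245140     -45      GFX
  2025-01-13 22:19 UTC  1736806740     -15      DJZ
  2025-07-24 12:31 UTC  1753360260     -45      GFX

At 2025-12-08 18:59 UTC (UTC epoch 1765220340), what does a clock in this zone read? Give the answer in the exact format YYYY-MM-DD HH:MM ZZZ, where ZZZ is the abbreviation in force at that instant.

2025-12-08 18:14 GFX

Query: 2025-12-08 18:59 UTC
Rule 5/5 (GFX, -00:45): 2025-07-24 12:31 UTC ≤ query < +∞
18·60 + 59 - 45 = 1094 min
1094 = 0·1440 + 1094; 1094 = 18·60 + 14 → 18:14, same day
→ 2025-12-08 18:14 GFX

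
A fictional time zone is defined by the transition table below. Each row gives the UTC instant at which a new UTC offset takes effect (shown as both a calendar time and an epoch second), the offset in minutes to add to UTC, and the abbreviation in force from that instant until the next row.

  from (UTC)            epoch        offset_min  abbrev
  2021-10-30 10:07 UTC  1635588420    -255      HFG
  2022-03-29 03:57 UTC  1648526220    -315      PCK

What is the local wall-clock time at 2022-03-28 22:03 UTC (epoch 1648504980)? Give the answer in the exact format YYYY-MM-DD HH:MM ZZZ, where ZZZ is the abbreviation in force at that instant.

Query: 2022-03-28 22:03 UTC
Rule 1/2 (HFG, -04:15): 2021-10-30 10:07 UTC ≤ query < 2022-03-29 03:57 UTC
22·60 + 3 - 255 = 1068 min
1068 = 0·1440 + 1068; 1068 = 17·60 + 48 → 17:48, same day
→ 2022-03-28 17:48 HFG

2022-03-28 17:48 HFG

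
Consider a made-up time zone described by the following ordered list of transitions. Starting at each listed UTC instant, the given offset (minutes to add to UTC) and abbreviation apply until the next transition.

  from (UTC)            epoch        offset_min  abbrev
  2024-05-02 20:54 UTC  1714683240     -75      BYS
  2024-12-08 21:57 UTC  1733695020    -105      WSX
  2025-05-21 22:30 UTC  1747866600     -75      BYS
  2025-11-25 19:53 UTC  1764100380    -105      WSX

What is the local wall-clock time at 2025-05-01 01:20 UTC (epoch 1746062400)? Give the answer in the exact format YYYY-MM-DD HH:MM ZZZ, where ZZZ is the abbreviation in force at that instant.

2025-04-30 23:35 WSX

Query: 2025-05-01 01:20 UTC
Rule 2/4 (WSX, -01:45): 2024-12-08 21:57 UTC ≤ query < 2025-05-21 22:30 UTC
1·60 + 20 - 105 = -25 min
-25 = -1·1440 + 1415; 1415 = 23·60 + 35 → 23:35, 2025-05-01 - 1 day = 2025-04-30
→ 2025-04-30 23:35 WSX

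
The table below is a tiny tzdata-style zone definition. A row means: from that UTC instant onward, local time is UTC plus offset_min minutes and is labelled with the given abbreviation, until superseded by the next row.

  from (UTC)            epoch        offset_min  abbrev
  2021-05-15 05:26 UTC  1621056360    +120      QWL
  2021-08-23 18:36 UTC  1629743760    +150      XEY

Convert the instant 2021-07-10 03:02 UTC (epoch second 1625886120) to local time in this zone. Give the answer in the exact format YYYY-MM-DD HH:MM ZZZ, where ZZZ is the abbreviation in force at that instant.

2021-07-10 05:02 QWL

Query: 2021-07-10 03:02 UTC
Rule 1/2 (QWL, +02:00): 2021-05-15 05:26 UTC ≤ query < 2021-08-23 18:36 UTC
3·60 + 2 + 120 = 302 min
302 = 0·1440 + 302; 302 = 5·60 + 2 → 05:02, same day
→ 2021-07-10 05:02 QWL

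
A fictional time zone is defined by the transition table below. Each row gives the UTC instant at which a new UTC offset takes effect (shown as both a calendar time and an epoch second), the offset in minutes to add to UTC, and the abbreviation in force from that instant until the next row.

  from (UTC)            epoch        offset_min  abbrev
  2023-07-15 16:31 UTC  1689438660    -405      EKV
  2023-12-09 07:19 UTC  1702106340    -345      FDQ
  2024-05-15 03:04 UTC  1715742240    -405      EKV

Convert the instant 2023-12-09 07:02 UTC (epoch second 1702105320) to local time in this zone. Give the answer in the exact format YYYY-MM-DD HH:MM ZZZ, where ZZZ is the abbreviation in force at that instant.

Query: 2023-12-09 07:02 UTC
Rule 1/3 (EKV, -06:45): 2023-07-15 16:31 UTC ≤ query < 2023-12-09 07:19 UTC
7·60 + 2 - 405 = 17 min
17 = 0·1440 + 17; 17 = 0·60 + 17 → 00:17, same day
→ 2023-12-09 00:17 EKV

2023-12-09 00:17 EKV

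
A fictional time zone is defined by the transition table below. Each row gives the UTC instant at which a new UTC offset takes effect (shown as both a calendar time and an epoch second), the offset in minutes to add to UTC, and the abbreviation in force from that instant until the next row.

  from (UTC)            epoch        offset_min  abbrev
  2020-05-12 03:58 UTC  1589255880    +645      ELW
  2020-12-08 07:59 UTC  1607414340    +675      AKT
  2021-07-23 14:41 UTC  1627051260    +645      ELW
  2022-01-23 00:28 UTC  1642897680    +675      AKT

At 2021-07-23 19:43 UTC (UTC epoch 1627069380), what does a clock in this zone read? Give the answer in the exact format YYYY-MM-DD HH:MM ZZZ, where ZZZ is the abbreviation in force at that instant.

Query: 2021-07-23 19:43 UTC
Rule 3/4 (ELW, +10:45): 2021-07-23 14:41 UTC ≤ query < 2022-01-23 00:28 UTC
19·60 + 43 + 645 = 1828 min
1828 = 1·1440 + 388; 388 = 6·60 + 28 → 06:28, 2021-07-23 + 1 day = 2021-07-24
→ 2021-07-24 06:28 ELW

2021-07-24 06:28 ELW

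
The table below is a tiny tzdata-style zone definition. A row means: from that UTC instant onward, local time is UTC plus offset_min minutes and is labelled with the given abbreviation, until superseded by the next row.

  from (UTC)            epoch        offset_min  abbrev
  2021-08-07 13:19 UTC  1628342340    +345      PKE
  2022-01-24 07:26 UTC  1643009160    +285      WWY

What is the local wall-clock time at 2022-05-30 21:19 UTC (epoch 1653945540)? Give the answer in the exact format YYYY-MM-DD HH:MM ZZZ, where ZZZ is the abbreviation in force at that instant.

2022-05-31 02:04 WWY

Query: 2022-05-30 21:19 UTC
Rule 2/2 (WWY, +04:45): 2022-01-24 07:26 UTC ≤ query < +∞
21·60 + 19 + 285 = 1564 min
1564 = 1·1440 + 124; 124 = 2·60 + 4 → 02:04, 2022-05-30 + 1 day = 2022-05-31
→ 2022-05-31 02:04 WWY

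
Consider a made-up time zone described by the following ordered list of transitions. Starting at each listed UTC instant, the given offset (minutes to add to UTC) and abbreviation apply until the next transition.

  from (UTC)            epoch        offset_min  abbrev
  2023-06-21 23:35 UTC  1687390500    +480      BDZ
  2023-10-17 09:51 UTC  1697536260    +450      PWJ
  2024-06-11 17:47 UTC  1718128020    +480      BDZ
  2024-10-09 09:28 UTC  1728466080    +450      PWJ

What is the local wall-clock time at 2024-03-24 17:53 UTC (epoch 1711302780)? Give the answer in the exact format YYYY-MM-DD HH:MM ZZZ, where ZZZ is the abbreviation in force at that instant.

Query: 2024-03-24 17:53 UTC
Rule 2/4 (PWJ, +07:30): 2023-10-17 09:51 UTC ≤ query < 2024-06-11 17:47 UTC
17·60 + 53 + 450 = 1523 min
1523 = 1·1440 + 83; 83 = 1·60 + 23 → 01:23, 2024-03-24 + 1 day = 2024-03-25
→ 2024-03-25 01:23 PWJ

2024-03-25 01:23 PWJ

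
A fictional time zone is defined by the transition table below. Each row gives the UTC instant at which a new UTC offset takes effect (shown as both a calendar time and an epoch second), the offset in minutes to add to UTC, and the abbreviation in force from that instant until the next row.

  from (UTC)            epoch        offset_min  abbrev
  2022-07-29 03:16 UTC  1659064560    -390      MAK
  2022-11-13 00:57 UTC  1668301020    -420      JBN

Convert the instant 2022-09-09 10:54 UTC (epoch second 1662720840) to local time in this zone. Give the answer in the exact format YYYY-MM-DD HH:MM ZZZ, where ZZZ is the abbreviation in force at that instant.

2022-09-09 04:24 MAK

Query: 2022-09-09 10:54 UTC
Rule 1/2 (MAK, -06:30): 2022-07-29 03:16 UTC ≤ query < 2022-11-13 00:57 UTC
10·60 + 54 - 390 = 264 min
264 = 0·1440 + 264; 264 = 4·60 + 24 → 04:24, same day
→ 2022-09-09 04:24 MAK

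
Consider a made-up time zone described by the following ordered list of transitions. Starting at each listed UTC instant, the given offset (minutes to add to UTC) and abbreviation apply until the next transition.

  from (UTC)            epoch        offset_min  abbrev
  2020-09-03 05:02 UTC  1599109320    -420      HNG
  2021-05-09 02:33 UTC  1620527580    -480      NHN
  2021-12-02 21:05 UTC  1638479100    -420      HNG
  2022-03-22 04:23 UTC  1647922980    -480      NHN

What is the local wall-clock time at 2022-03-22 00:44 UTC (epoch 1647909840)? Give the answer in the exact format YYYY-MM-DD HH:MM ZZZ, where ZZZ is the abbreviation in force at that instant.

Query: 2022-03-22 00:44 UTC
Rule 3/4 (HNG, -07:00): 2021-12-02 21:05 UTC ≤ query < 2022-03-22 04:23 UTC
0·60 + 44 - 420 = -376 min
-376 = -1·1440 + 1064; 1064 = 17·60 + 44 → 17:44, 2022-03-22 - 1 day = 2022-03-21
→ 2022-03-21 17:44 HNG

2022-03-21 17:44 HNG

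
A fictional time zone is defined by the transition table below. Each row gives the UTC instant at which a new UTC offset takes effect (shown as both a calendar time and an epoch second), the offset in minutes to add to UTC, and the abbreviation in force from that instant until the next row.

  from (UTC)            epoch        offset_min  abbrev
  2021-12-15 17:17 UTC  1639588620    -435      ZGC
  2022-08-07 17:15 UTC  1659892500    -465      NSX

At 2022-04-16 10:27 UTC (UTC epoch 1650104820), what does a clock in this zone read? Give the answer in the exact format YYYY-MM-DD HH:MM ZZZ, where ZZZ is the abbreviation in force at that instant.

2022-04-16 03:12 ZGC

Query: 2022-04-16 10:27 UTC
Rule 1/2 (ZGC, -07:15): 2021-12-15 17:17 UTC ≤ query < 2022-08-07 17:15 UTC
10·60 + 27 - 435 = 192 min
192 = 0·1440 + 192; 192 = 3·60 + 12 → 03:12, same day
→ 2022-04-16 03:12 ZGC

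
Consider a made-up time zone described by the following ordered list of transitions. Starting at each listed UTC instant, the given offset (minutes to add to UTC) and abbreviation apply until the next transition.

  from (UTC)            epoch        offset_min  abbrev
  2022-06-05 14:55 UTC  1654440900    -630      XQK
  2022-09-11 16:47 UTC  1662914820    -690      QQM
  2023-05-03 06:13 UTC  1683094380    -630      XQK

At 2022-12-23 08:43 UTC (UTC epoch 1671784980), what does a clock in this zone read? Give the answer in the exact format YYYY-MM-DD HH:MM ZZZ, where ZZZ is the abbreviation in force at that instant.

2022-12-22 21:13 QQM

Query: 2022-12-23 08:43 UTC
Rule 2/3 (QQM, -11:30): 2022-09-11 16:47 UTC ≤ query < 2023-05-03 06:13 UTC
8·60 + 43 - 690 = -167 min
-167 = -1·1440 + 1273; 1273 = 21·60 + 13 → 21:13, 2022-12-23 - 1 day = 2022-12-22
→ 2022-12-22 21:13 QQM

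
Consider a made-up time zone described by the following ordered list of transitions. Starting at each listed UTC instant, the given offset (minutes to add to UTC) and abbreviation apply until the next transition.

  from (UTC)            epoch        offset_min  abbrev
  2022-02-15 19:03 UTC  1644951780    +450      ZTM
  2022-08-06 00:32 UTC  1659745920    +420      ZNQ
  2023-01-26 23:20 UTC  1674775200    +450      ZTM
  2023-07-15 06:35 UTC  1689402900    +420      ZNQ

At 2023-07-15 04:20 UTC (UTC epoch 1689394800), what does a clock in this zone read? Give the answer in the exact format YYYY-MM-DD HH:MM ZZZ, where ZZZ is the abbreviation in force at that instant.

Query: 2023-07-15 04:20 UTC
Rule 3/4 (ZTM, +07:30): 2023-01-26 23:20 UTC ≤ query < 2023-07-15 06:35 UTC
4·60 + 20 + 450 = 710 min
710 = 0·1440 + 710; 710 = 11·60 + 50 → 11:50, same day
→ 2023-07-15 11:50 ZTM

2023-07-15 11:50 ZTM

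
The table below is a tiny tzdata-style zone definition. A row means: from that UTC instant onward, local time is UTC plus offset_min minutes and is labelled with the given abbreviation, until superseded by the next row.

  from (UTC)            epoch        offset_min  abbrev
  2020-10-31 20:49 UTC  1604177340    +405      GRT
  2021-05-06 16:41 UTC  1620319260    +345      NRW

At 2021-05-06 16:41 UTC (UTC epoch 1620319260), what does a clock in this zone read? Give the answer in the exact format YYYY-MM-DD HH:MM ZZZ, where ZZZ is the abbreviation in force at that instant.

2021-05-06 22:26 NRW

Query: 2021-05-06 16:41 UTC
Rule 2/2 (NRW, +05:45): 2021-05-06 16:41 UTC ≤ query < +∞
16·60 + 41 + 345 = 1346 min
1346 = 0·1440 + 1346; 1346 = 22·60 + 26 → 22:26, same day
→ 2021-05-06 22:26 NRW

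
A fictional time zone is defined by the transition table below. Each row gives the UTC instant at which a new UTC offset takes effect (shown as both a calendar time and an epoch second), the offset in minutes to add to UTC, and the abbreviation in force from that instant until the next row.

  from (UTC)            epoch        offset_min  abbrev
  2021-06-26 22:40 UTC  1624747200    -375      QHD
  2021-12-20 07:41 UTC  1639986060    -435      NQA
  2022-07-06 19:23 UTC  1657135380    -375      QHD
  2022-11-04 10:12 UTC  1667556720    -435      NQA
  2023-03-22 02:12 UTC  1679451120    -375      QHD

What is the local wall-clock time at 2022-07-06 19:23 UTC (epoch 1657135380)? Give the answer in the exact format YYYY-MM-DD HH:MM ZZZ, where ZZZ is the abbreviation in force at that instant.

Query: 2022-07-06 19:23 UTC
Rule 3/5 (QHD, -06:15): 2022-07-06 19:23 UTC ≤ query < 2022-11-04 10:12 UTC
19·60 + 23 - 375 = 788 min
788 = 0·1440 + 788; 788 = 13·60 + 8 → 13:08, same day
→ 2022-07-06 13:08 QHD

2022-07-06 13:08 QHD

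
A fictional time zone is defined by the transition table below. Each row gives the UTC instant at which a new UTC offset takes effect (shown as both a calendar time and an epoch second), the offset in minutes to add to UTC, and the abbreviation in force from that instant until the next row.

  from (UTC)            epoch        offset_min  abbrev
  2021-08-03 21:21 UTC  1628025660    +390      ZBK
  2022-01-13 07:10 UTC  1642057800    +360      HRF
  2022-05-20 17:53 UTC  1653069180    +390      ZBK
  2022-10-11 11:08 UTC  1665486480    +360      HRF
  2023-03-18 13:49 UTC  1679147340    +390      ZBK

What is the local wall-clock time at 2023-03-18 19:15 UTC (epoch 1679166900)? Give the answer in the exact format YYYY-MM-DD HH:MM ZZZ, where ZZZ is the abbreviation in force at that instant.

Query: 2023-03-18 19:15 UTC
Rule 5/5 (ZBK, +06:30): 2023-03-18 13:49 UTC ≤ query < +∞
19·60 + 15 + 390 = 1545 min
1545 = 1·1440 + 105; 105 = 1·60 + 45 → 01:45, 2023-03-18 + 1 day = 2023-03-19
→ 2023-03-19 01:45 ZBK

2023-03-19 01:45 ZBK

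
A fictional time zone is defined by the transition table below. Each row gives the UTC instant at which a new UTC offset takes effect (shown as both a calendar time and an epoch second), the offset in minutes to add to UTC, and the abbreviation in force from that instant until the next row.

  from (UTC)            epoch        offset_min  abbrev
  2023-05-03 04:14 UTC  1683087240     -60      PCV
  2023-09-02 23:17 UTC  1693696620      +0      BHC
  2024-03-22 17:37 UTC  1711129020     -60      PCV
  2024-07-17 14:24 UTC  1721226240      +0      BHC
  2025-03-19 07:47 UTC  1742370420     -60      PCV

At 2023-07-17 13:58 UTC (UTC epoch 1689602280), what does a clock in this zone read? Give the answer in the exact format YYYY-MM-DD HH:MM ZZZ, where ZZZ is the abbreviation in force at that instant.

Query: 2023-07-17 13:58 UTC
Rule 1/5 (PCV, -01:00): 2023-05-03 04:14 UTC ≤ query < 2023-09-02 23:17 UTC
13·60 + 58 - 60 = 778 min
778 = 0·1440 + 778; 778 = 12·60 + 58 → 12:58, same day
→ 2023-07-17 12:58 PCV

2023-07-17 12:58 PCV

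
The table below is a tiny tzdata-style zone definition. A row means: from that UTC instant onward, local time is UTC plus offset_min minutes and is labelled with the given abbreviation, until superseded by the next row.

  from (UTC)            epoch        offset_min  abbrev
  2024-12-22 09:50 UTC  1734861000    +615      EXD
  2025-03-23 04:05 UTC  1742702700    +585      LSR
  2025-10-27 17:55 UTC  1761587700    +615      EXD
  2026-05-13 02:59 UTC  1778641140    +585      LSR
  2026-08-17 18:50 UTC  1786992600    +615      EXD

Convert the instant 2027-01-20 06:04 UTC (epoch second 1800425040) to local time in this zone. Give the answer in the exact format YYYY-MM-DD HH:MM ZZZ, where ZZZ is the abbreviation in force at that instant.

2027-01-20 16:19 EXD

Query: 2027-01-20 06:04 UTC
Rule 5/5 (EXD, +10:15): 2026-08-17 18:50 UTC ≤ query < +∞
6·60 + 4 + 615 = 979 min
979 = 0·1440 + 979; 979 = 16·60 + 19 → 16:19, same day
→ 2027-01-20 16:19 EXD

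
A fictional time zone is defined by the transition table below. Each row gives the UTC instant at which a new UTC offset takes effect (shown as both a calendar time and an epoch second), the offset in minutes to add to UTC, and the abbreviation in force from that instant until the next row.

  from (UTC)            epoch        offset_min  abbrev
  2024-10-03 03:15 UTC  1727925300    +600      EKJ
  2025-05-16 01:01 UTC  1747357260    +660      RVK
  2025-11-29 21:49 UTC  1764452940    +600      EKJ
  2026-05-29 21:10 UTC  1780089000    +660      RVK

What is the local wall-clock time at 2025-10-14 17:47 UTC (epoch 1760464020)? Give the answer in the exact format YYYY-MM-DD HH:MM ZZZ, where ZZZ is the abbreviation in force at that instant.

2025-10-15 04:47 RVK

Query: 2025-10-14 17:47 UTC
Rule 2/4 (RVK, +11:00): 2025-05-16 01:01 UTC ≤ query < 2025-11-29 21:49 UTC
17·60 + 47 + 660 = 1727 min
1727 = 1·1440 + 287; 287 = 4·60 + 47 → 04:47, 2025-10-14 + 1 day = 2025-10-15
→ 2025-10-15 04:47 RVK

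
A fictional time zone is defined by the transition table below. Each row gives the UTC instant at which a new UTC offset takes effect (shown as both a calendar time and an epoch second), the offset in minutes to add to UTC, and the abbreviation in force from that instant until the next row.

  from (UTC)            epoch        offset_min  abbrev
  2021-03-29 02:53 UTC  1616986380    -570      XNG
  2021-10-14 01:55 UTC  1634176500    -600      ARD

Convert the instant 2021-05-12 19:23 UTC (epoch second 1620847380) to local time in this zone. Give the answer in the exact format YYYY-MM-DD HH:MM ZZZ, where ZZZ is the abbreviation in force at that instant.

Query: 2021-05-12 19:23 UTC
Rule 1/2 (XNG, -09:30): 2021-03-29 02:53 UTC ≤ query < 2021-10-14 01:55 UTC
19·60 + 23 - 570 = 593 min
593 = 0·1440 + 593; 593 = 9·60 + 53 → 09:53, same day
→ 2021-05-12 09:53 XNG

2021-05-12 09:53 XNG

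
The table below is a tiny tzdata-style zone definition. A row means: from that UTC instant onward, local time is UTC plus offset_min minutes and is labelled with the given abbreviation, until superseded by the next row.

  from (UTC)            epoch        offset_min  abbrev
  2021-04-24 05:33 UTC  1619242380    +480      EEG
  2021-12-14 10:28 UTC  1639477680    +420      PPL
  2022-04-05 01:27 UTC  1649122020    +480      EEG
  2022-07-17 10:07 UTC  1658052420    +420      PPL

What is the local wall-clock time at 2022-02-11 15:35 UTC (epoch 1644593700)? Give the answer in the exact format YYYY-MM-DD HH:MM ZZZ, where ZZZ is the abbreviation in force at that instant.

2022-02-11 22:35 PPL

Query: 2022-02-11 15:35 UTC
Rule 2/4 (PPL, +07:00): 2021-12-14 10:28 UTC ≤ query < 2022-04-05 01:27 UTC
15·60 + 35 + 420 = 1355 min
1355 = 0·1440 + 1355; 1355 = 22·60 + 35 → 22:35, same day
→ 2022-02-11 22:35 PPL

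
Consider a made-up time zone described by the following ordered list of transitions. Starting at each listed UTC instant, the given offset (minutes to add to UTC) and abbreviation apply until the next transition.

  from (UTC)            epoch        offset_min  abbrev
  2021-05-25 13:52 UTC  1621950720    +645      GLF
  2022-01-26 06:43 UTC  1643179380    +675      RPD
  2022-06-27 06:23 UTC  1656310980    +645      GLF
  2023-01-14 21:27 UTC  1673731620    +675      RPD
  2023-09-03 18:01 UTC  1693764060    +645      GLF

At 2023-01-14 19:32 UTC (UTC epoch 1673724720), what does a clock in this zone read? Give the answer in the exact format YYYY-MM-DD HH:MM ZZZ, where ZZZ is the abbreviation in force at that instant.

2023-01-15 06:17 GLF

Query: 2023-01-14 19:32 UTC
Rule 3/5 (GLF, +10:45): 2022-06-27 06:23 UTC ≤ query < 2023-01-14 21:27 UTC
19·60 + 32 + 645 = 1817 min
1817 = 1·1440 + 377; 377 = 6·60 + 17 → 06:17, 2023-01-14 + 1 day = 2023-01-15
→ 2023-01-15 06:17 GLF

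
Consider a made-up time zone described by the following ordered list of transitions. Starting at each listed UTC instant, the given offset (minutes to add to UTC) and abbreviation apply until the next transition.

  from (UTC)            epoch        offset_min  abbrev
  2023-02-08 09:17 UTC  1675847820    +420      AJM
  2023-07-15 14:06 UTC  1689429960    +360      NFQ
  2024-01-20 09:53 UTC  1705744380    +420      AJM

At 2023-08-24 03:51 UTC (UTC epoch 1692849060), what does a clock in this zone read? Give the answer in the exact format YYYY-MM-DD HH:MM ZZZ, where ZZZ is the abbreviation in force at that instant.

2023-08-24 09:51 NFQ

Query: 2023-08-24 03:51 UTC
Rule 2/3 (NFQ, +06:00): 2023-07-15 14:06 UTC ≤ query < 2024-01-20 09:53 UTC
3·60 + 51 + 360 = 591 min
591 = 0·1440 + 591; 591 = 9·60 + 51 → 09:51, same day
→ 2023-08-24 09:51 NFQ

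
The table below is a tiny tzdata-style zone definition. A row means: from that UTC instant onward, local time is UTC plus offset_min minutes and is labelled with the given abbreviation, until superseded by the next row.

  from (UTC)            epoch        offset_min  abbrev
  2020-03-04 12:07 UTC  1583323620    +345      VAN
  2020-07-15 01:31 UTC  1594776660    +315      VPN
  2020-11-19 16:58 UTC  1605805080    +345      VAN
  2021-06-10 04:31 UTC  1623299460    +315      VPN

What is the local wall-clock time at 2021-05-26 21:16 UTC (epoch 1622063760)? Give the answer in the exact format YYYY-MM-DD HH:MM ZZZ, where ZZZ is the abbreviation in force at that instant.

2021-05-27 03:01 VAN

Query: 2021-05-26 21:16 UTC
Rule 3/4 (VAN, +05:45): 2020-11-19 16:58 UTC ≤ query < 2021-06-10 04:31 UTC
21·60 + 16 + 345 = 1621 min
1621 = 1·1440 + 181; 181 = 3·60 + 1 → 03:01, 2021-05-26 + 1 day = 2021-05-27
→ 2021-05-27 03:01 VAN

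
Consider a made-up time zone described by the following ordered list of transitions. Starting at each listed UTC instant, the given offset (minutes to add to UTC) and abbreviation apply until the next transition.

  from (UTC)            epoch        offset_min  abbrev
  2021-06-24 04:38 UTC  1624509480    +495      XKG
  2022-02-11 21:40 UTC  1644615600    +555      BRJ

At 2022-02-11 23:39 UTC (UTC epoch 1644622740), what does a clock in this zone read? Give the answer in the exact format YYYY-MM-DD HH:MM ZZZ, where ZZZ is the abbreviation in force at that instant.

2022-02-12 08:54 BRJ

Query: 2022-02-11 23:39 UTC
Rule 2/2 (BRJ, +09:15): 2022-02-11 21:40 UTC ≤ query < +∞
23·60 + 39 + 555 = 1974 min
1974 = 1·1440 + 534; 534 = 8·60 + 54 → 08:54, 2022-02-11 + 1 day = 2022-02-12
→ 2022-02-12 08:54 BRJ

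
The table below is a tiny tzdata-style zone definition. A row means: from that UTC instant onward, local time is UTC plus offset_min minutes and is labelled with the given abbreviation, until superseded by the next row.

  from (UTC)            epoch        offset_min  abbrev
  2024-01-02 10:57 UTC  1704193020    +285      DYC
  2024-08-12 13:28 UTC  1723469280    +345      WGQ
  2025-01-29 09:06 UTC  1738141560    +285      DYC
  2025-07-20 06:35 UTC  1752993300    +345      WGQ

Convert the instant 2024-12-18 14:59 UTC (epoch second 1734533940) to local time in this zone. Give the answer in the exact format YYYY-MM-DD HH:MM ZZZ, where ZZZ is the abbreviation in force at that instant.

2024-12-18 20:44 WGQ

Query: 2024-12-18 14:59 UTC
Rule 2/4 (WGQ, +05:45): 2024-08-12 13:28 UTC ≤ query < 2025-01-29 09:06 UTC
14·60 + 59 + 345 = 1244 min
1244 = 0·1440 + 1244; 1244 = 20·60 + 44 → 20:44, same day
→ 2024-12-18 20:44 WGQ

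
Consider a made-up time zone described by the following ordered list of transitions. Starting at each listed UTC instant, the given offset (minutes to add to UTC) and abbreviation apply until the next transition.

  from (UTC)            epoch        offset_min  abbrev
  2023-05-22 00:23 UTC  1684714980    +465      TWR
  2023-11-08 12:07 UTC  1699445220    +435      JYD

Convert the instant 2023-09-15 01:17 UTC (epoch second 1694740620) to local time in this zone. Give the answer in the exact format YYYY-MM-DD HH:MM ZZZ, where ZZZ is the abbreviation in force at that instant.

Query: 2023-09-15 01:17 UTC
Rule 1/2 (TWR, +07:45): 2023-05-22 00:23 UTC ≤ query < 2023-11-08 12:07 UTC
1·60 + 17 + 465 = 542 min
542 = 0·1440 + 542; 542 = 9·60 + 2 → 09:02, same day
→ 2023-09-15 09:02 TWR

2023-09-15 09:02 TWR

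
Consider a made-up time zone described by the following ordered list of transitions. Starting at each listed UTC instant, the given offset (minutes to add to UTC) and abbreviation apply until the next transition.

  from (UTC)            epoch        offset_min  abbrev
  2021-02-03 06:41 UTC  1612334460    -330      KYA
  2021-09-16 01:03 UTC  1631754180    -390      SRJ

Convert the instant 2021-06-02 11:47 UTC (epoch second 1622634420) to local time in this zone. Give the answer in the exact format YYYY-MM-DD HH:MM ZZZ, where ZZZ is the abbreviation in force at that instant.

Query: 2021-06-02 11:47 UTC
Rule 1/2 (KYA, -05:30): 2021-02-03 06:41 UTC ≤ query < 2021-09-16 01:03 UTC
11·60 + 47 - 330 = 377 min
377 = 0·1440 + 377; 377 = 6·60 + 17 → 06:17, same day
→ 2021-06-02 06:17 KYA

2021-06-02 06:17 KYA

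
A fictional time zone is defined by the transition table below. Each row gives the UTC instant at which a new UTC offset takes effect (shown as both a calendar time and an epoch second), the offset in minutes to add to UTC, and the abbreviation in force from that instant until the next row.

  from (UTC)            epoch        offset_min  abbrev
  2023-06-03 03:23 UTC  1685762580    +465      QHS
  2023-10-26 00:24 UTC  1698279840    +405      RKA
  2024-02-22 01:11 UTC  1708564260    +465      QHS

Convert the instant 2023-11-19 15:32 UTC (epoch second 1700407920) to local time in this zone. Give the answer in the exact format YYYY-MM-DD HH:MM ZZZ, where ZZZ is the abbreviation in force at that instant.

Query: 2023-11-19 15:32 UTC
Rule 2/3 (RKA, +06:45): 2023-10-26 00:24 UTC ≤ query < 2024-02-22 01:11 UTC
15·60 + 32 + 405 = 1337 min
1337 = 0·1440 + 1337; 1337 = 22·60 + 17 → 22:17, same day
→ 2023-11-19 22:17 RKA

2023-11-19 22:17 RKA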